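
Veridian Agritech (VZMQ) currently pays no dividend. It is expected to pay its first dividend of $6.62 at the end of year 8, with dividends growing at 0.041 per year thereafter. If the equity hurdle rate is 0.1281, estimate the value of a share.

$32.69

Deferred-dividend DDM. At t=7 the remaining stream is a growing perpetuity with first payment D_8 = 6.62.
V_7 = D_8/(r−g) = 6.62/(0.1281−0.041) = 76.0046
P₀ = V_7/(1+r)^7 = 76.0046/(1+0.1281)^7 = 32.6894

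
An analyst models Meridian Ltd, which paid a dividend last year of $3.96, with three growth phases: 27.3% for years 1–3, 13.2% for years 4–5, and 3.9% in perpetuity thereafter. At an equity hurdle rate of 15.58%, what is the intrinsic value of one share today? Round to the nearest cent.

$69.86

Three-stage DDM. Project D₁…D_5; terminal Gordon value at t=5 with g = 0.039; discount at r = 0.1558.
D_1 = 5.0411
D_2 = 6.4173
D_3 = 8.1692
D_4 = 9.2476
D_5 = 10.4682
TV_5 = 10.8765/(0.1558−0.039) = 93.1206
P₀ = Σ Dₜ/(1+r)ᵗ + TV_5/(1+r)^5 = 69.8609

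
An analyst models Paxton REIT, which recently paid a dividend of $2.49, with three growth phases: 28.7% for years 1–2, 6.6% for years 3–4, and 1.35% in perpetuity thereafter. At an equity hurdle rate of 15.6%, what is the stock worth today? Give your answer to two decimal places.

Three-stage DDM. Project D₁…D_4; terminal Gordon value at t=4 with g = 0.0135; discount at r = 0.156.
D_1 = 3.2046
D_2 = 4.1244
D_3 = 4.3966
D_4 = 4.6867
TV_4 = 4.7500/(0.156−0.0135) = 33.3334
P₀ = Σ Dₜ/(1+r)ᵗ + TV_4/(1+r)^4 = 29.9949

$29.99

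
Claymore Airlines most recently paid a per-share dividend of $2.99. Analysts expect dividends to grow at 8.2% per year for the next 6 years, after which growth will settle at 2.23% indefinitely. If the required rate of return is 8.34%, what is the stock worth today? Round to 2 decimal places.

$67.50

Two-stage DDM. Project D₁…D_6 at 0.082, terminal growth 0.0223, discount at r = 0.0834.
D_1 = 3.2352
D_2 = 3.5005
D_3 = 3.7875
D_4 = 4.0981
D_5 = 4.4341
D_6 = 4.7977
Terminal value at t=6: TV = D_7/(r−g) = 4.9047/(0.0834−0.0223) = 80.2734
P₀ = 3.2352/(1+0.0834)^1 + 3.5005/(1+0.0834)^2 + 3.7875/(1+0.0834)^3 + 4.0981/(1+0.0834)^4 + 4.4341/(1+0.0834)^5 + 4.7977/(1+0.0834)^6 + 80.2734/(1+0.0834)^6 = 67.4999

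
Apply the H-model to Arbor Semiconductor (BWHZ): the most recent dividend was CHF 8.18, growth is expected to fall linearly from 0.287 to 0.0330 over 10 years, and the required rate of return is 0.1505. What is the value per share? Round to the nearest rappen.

CHF 160.33

H-model: P₀ = D₀[(1+g_L) + H(g_S−g_L)]/(r−g_L), with H = 10/2 = 5.
P₀ = 8.18 × [(1+0.033) + 5×(0.287−0.033)] / (0.1505−0.033)
   = 8.18 × 2.3030 / 0.1175 = 160.3280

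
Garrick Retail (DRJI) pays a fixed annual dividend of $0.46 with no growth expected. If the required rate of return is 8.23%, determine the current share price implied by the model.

$5.59

Zero-growth DDM (perpetuity): P₀ = D/r = 0.46 / 0.0823 = 5.5893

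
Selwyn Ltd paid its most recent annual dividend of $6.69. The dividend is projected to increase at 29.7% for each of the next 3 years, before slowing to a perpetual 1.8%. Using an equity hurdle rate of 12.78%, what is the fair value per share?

$121.06

Two-stage DDM. Project D₁…D_3 at 0.297, terminal growth 0.018, discount at r = 0.1278.
D_1 = 8.6769
D_2 = 11.2540
D_3 = 14.5964
Terminal value at t=3: TV = D_4/(r−g) = 14.8591/(0.1278−0.018) = 135.3292
P₀ = 8.6769/(1+0.1278)^1 + 11.2540/(1+0.1278)^2 + 14.5964/(1+0.1278)^3 + 135.3292/(1+0.1278)^3 = 121.0568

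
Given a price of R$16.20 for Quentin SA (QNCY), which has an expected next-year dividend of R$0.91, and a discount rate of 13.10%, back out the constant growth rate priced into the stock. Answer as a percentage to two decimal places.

7.48%

From P₀ = D₁/(r − g), the implied growth is g = r − D₁/P₀.
g = 0.131 − 0.91/16.20 = 0.131 − 0.05617 = 0.07483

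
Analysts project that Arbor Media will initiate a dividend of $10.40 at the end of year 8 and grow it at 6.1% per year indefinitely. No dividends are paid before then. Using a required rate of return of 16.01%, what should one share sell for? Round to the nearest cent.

Deferred-dividend DDM. At t=7 the remaining stream is a growing perpetuity with first payment D_8 = 10.40.
V_7 = D_8/(r−g) = 10.40/(0.1601−0.061) = 104.9445
P₀ = V_7/(1+r)^7 = 104.9445/(1+0.1601)^7 = 37.1101

$37.11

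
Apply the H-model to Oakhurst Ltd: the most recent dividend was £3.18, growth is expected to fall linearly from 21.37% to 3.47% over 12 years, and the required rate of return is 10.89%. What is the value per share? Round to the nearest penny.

£90.37

H-model: P₀ = D₀[(1+g_L) + H(g_S−g_L)]/(r−g_L), with H = 12/2 = 6.
P₀ = 3.18 × [(1+0.0347) + 6×(0.2137−0.0347)] / (0.1089−0.0347)
   = 3.18 × 2.1087 / 0.0742 = 90.3729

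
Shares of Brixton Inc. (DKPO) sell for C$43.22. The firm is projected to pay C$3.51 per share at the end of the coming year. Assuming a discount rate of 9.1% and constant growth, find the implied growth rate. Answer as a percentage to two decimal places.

From P₀ = D₁/(r − g), the implied growth is g = r − D₁/P₀.
g = 0.091 − 3.51/43.22 = 0.091 − 0.08121 = 0.00979

0.98%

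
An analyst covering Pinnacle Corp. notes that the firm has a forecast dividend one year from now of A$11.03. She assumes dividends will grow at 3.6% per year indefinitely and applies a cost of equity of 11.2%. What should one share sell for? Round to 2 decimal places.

Gordon growth model: P₀ = D₁/(r − g), with D₁ = 11.03 given directly.
P₀ = 11.0300 / (0.112 − 0.036) = 11.0300 / 0.076 = 145.1316

A$145.13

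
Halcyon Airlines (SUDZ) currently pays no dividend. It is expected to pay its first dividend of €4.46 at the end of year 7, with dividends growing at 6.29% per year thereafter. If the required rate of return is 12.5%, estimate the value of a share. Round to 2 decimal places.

Deferred-dividend DDM. At t=6 the remaining stream is a growing perpetuity with first payment D_7 = 4.46.
V_6 = D_7/(r−g) = 4.46/(0.125−0.0629) = 71.8196
P₀ = V_6/(1+r)^6 = 71.8196/(1+0.125)^6 = 35.4265

€35.43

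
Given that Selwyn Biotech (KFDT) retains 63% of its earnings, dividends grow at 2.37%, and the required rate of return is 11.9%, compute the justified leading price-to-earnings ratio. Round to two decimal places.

3.88

Payout ratio b = 1 − 0.63 = 0.37.
Justified leading P/E = b/(r−g) = 0.37/(0.119−0.0237) = 3.8825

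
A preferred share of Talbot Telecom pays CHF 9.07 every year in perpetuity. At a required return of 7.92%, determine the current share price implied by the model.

CHF 114.52

Zero-growth DDM (perpetuity): P₀ = D/r = 9.07 / 0.0792 = 114.5202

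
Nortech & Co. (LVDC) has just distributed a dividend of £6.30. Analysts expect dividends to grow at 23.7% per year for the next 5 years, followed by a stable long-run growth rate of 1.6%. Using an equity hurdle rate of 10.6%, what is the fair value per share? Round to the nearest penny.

Two-stage DDM. Project D₁…D_5 at 0.237, terminal growth 0.016, discount at r = 0.106.
D_1 = 7.7931
D_2 = 9.6401
D_3 = 11.9248
D_4 = 14.7509
D_5 = 18.2469
Terminal value at t=5: TV = D_6/(r−g) = 18.5388/(0.106−0.016) = 205.9872
P₀ = 7.7931/(1+0.106)^1 + 9.6401/(1+0.106)^2 + 11.9248/(1+0.106)^3 + 14.7509/(1+0.106)^4 + 18.2469/(1+0.106)^5 + 205.9872/(1+0.106)^5 = 169.0953

£169.10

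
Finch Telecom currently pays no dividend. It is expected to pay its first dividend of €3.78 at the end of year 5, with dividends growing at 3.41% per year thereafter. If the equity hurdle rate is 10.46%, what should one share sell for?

Deferred-dividend DDM. At t=4 the remaining stream is a growing perpetuity with first payment D_5 = 3.78.
V_4 = D_5/(r−g) = 3.78/(0.1046−0.0341) = 53.6170
P₀ = V_4/(1+r)^4 = 53.6170/(1+0.1046)^4 = 36.0149

€36.01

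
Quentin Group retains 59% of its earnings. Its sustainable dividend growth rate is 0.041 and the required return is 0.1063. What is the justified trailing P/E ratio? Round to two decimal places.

6.54

Payout ratio b = 1 − 0.59 = 0.41.
Justified trailing P/E = b(1+g)/(r−g) = 0.41×(1+0.041)/(0.1063−0.041) = 6.5361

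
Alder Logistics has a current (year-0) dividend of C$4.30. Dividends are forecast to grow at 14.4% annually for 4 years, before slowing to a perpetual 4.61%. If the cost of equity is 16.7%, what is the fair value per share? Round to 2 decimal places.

Two-stage DDM. Project D₁…D_4 at 0.144, terminal growth 0.0461, discount at r = 0.167.
D_1 = 4.9192
D_2 = 5.6276
D_3 = 6.4379
D_4 = 7.3650
Terminal value at t=4: TV = D_5/(r−g) = 7.7045/(0.167−0.0461) = 63.7264
P₀ = 4.9192/(1+0.167)^1 + 5.6276/(1+0.167)^2 + 6.4379/(1+0.167)^3 + 7.3650/(1+0.167)^4 + 63.7264/(1+0.167)^4 = 50.7277

C$50.73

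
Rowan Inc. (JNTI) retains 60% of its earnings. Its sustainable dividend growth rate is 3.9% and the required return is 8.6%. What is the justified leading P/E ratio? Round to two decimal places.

Payout ratio b = 1 − 0.60 = 0.40.
Justified leading P/E = b/(r−g) = 0.40/(0.086−0.039) = 8.5106

8.51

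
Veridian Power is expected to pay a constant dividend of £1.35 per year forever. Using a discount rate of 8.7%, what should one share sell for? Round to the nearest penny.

Zero-growth DDM (perpetuity): P₀ = D/r = 1.35 / 0.087 = 15.5172

£15.52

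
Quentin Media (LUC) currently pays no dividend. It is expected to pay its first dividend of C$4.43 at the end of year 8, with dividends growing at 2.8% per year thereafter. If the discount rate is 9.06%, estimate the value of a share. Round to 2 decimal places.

C$38.56

Deferred-dividend DDM. At t=7 the remaining stream is a growing perpetuity with first payment D_8 = 4.43.
V_7 = D_8/(r−g) = 4.43/(0.0906−0.028) = 70.7668
P₀ = V_7/(1+r)^7 = 70.7668/(1+0.0906)^7 = 38.5630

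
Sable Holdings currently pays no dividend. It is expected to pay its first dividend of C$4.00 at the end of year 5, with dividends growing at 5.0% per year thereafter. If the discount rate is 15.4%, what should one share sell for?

C$21.69

Deferred-dividend DDM. At t=4 the remaining stream is a growing perpetuity with first payment D_5 = 4.00.
V_4 = D_5/(r−g) = 4.00/(0.154−0.05) = 38.4615
P₀ = V_4/(1+r)^4 = 38.4615/(1+0.154)^4 = 21.6872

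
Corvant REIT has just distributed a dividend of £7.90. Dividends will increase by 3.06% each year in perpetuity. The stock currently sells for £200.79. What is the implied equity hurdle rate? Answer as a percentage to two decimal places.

Rearranging the constant-growth DDM: r = D₁/P₀ + g.
D₁ = 7.90 × (1 + 0.0306) = 8.1417.
r = 8.1417 / 200.79 + 0.0306 = 0.04055 + 0.0306 = 0.07115

7.11%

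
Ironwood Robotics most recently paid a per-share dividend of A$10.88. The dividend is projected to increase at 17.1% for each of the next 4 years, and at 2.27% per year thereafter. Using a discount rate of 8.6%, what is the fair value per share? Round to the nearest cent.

Two-stage DDM. Project D₁…D_4 at 0.171, terminal growth 0.0227, discount at r = 0.086.
D_1 = 12.7405
D_2 = 14.9191
D_3 = 17.4703
D_4 = 20.4577
Terminal value at t=4: TV = D_5/(r−g) = 20.9221/(0.086−0.0227) = 330.5225
P₀ = 12.7405/(1+0.086)^1 + 14.9191/(1+0.086)^2 + 17.4703/(1+0.086)^3 + 20.4577/(1+0.086)^4 + 330.5225/(1+0.086)^4 = 290.3480

A$290.35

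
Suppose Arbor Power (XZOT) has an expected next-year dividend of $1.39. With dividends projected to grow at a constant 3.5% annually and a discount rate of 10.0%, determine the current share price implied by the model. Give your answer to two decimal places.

Gordon growth model: P₀ = D₁/(r − g), with D₁ = 1.39 given directly.
P₀ = 1.3900 / (0.1 − 0.035) = 1.3900 / 0.065 = 21.3846

$21.38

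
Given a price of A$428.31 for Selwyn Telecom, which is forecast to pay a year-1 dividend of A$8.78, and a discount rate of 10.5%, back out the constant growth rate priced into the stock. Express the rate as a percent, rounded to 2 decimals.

From P₀ = D₁/(r − g), the implied growth is g = r − D₁/P₀.
g = 0.105 − 8.78/428.31 = 0.105 − 0.02050 = 0.08450

8.45%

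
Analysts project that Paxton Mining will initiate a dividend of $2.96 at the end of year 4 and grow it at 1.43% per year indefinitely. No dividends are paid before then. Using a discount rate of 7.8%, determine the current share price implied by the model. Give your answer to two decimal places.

Deferred-dividend DDM. At t=3 the remaining stream is a growing perpetuity with first payment D_4 = 2.96.
V_3 = D_4/(r−g) = 2.96/(0.078−0.0143) = 46.4678
P₀ = V_3/(1+r)^3 = 46.4678/(1+0.078)^3 = 37.0933

$37.09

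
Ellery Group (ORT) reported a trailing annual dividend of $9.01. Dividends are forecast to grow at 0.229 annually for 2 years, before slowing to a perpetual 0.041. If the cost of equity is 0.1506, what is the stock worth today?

Two-stage DDM. Project D₁…D_2 at 0.229, terminal growth 0.041, discount at r = 0.1506.
D_1 = 11.0733
D_2 = 13.6091
Terminal value at t=2: TV = D_3/(r−g) = 14.1670/(0.1506−0.041) = 129.2614
P₀ = 11.0733/(1+0.1506)^1 + 13.6091/(1+0.1506)^2 + 129.2614/(1+0.1506)^2 = 117.5419

$117.54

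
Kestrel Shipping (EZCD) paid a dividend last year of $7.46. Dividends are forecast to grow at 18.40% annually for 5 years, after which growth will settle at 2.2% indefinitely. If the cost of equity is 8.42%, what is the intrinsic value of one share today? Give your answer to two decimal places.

$239.33

Two-stage DDM. Project D₁…D_5 at 0.184, terminal growth 0.022, discount at r = 0.0842.
D_1 = 8.8326
D_2 = 10.4578
D_3 = 12.3821
D_4 = 14.6604
D_5 = 17.3579
Terminal value at t=5: TV = D_6/(r−g) = 17.7398/(0.0842−0.022) = 285.2055
P₀ = 8.8326/(1+0.0842)^1 + 10.4578/(1+0.0842)^2 + 12.3821/(1+0.0842)^3 + 14.6604/(1+0.0842)^4 + 17.3579/(1+0.0842)^5 + 285.2055/(1+0.0842)^5 = 239.3305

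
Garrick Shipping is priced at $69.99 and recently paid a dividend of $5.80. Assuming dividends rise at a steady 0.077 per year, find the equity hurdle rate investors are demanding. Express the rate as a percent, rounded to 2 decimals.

16.62%

Rearranging the constant-growth DDM: r = D₁/P₀ + g.
D₁ = 5.80 × (1 + 0.077) = 6.2466.
r = 6.2466 / 69.99 + 0.077 = 0.08925 + 0.077 = 0.16625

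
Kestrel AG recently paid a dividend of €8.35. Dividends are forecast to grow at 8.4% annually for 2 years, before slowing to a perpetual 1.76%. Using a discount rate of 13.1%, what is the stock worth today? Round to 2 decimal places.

€84.50

Two-stage DDM. Project D₁…D_2 at 0.084, terminal growth 0.0176, discount at r = 0.131.
D_1 = 9.0514
D_2 = 9.8117
Terminal value at t=2: TV = D_3/(r−g) = 9.9844/(0.131−0.0176) = 88.0459
P₀ = 9.0514/(1+0.131)^1 + 9.8117/(1+0.131)^2 + 88.0459/(1+0.131)^2 = 84.5044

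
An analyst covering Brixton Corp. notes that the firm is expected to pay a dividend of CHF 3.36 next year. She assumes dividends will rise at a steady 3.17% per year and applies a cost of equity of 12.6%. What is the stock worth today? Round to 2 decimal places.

CHF 35.63

Gordon growth model: P₀ = D₁/(r − g), with D₁ = 3.36 given directly.
P₀ = 3.3600 / (0.126 − 0.0317) = 3.3600 / 0.0943 = 35.6310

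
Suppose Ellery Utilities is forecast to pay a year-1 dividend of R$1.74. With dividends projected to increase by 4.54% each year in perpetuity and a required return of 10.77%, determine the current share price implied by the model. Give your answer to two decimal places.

R$27.93

Gordon growth model: P₀ = D₁/(r − g), with D₁ = 1.74 given directly.
P₀ = 1.7400 / (0.1077 − 0.0454) = 1.7400 / 0.0623 = 27.9294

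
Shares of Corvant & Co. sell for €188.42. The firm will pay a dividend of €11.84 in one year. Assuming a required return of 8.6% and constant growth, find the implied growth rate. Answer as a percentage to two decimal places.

2.32%

From P₀ = D₁/(r − g), the implied growth is g = r − D₁/P₀.
g = 0.086 − 11.84/188.42 = 0.086 − 0.06284 = 0.02316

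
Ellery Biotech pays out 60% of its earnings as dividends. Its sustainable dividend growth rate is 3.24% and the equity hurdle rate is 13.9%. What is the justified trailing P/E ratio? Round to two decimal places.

5.81

Justified trailing P/E = b(1+g)/(r−g) = 0.60×(1+0.0324)/(0.139−0.0324) = 5.8109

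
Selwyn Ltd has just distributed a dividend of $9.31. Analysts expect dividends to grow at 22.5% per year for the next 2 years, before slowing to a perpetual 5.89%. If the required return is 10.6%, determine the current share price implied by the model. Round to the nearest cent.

Two-stage DDM. Project D₁…D_2 at 0.225, terminal growth 0.0589, discount at r = 0.106.
D_1 = 11.4048
D_2 = 13.9708
Terminal value at t=2: TV = D_3/(r−g) = 14.7937/(0.106−0.0589) = 314.0913
P₀ = 11.4048/(1+0.106)^1 + 13.9708/(1+0.106)^2 + 314.0913/(1+0.106)^2 = 278.5037

$278.50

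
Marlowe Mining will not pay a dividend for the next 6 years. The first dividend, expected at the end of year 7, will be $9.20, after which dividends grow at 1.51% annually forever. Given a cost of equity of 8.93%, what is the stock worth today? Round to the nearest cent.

Deferred-dividend DDM. At t=6 the remaining stream is a growing perpetuity with first payment D_7 = 9.20.
V_6 = D_7/(r−g) = 9.20/(0.0893−0.0151) = 123.9892
P₀ = V_6/(1+r)^6 = 123.9892/(1+0.0893)^6 = 74.2162

$74.22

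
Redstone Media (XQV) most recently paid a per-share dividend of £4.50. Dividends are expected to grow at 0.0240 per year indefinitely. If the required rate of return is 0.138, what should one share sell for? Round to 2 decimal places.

£40.42

Gordon growth model: P₀ = D₁/(r − g). D₁ = 4.50 × (1 + 0.024) = 4.6080.
P₀ = 4.6080 / (0.138 − 0.024) = 4.6080 / 0.114 = 40.4211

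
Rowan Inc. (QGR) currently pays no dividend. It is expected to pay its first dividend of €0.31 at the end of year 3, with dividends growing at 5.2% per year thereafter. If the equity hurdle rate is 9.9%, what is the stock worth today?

€5.46

Deferred-dividend DDM. At t=2 the remaining stream is a growing perpetuity with first payment D_3 = 0.31.
V_2 = D_3/(r−g) = 0.31/(0.099−0.052) = 6.5957
P₀ = V_2/(1+r)^2 = 6.5957/(1+0.099)^2 = 5.4610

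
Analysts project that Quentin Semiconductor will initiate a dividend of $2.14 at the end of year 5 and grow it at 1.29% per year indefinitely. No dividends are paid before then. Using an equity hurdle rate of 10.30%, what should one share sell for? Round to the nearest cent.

Deferred-dividend DDM. At t=4 the remaining stream is a growing perpetuity with first payment D_5 = 2.14.
V_4 = D_5/(r−g) = 2.14/(0.103−0.0129) = 23.7514
P₀ = V_4/(1+r)^4 = 23.7514/(1+0.103)^4 = 16.0467

$16.05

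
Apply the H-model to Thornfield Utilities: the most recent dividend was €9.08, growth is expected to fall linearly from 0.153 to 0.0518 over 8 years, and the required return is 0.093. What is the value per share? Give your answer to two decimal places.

€321.02

H-model: P₀ = D₀[(1+g_L) + H(g_S−g_L)]/(r−g_L), with H = 8/2 = 4.
P₀ = 9.08 × [(1+0.0518) + 4×(0.153−0.0518)] / (0.093−0.0518)
   = 9.08 × 1.4566 / 0.0412 = 321.0177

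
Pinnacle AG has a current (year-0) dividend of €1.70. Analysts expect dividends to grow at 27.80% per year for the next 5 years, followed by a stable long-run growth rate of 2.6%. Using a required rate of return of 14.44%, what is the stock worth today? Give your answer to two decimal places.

Two-stage DDM. Project D₁…D_5 at 0.278, terminal growth 0.026, discount at r = 0.1444.
D_1 = 2.1726
D_2 = 2.7766
D_3 = 3.5485
D_4 = 4.5349
D_5 = 5.7957
Terminal value at t=5: TV = D_6/(r−g) = 5.9464/(0.1444−0.026) = 50.2226
P₀ = 2.1726/(1+0.1444)^1 + 2.7766/(1+0.1444)^2 + 3.5485/(1+0.1444)^3 + 4.5349/(1+0.1444)^4 + 5.7957/(1+0.1444)^5 + 50.2226/(1+0.1444)^5 = 37.5692

€37.57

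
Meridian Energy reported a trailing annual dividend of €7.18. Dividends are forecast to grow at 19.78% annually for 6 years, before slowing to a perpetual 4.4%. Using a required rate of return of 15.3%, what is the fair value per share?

€135.78

Two-stage DDM. Project D₁…D_6 at 0.1978, terminal growth 0.044, discount at r = 0.153.
D_1 = 8.6002
D_2 = 10.3013
D_3 = 12.3389
D_4 = 14.7796
D_5 = 17.7030
D_6 = 21.2046
Terminal value at t=6: TV = D_7/(r−g) = 22.1376/(0.153−0.044) = 203.0974
P₀ = 8.6002/(1+0.153)^1 + 10.3013/(1+0.153)^2 + 12.3389/(1+0.153)^3 + 14.7796/(1+0.153)^4 + 17.7030/(1+0.153)^5 + 21.2046/(1+0.153)^6 + 203.0974/(1+0.153)^6 = 135.7758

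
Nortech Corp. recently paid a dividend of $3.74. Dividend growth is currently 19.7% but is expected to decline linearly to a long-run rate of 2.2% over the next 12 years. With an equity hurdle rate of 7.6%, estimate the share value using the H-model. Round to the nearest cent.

H-model: P₀ = D₀[(1+g_L) + H(g_S−g_L)]/(r−g_L), with H = 12/2 = 6.
P₀ = 3.74 × [(1+0.022) + 6×(0.197−0.022)] / (0.076−0.022)
   = 3.74 × 2.0720 / 0.054 = 143.5052

$143.51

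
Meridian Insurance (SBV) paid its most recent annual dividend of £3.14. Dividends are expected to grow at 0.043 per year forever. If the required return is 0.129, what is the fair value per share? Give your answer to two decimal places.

£38.08

Gordon growth model: P₀ = D₁/(r − g). D₁ = 3.14 × (1 + 0.043) = 3.2750.
P₀ = 3.2750 / (0.129 − 0.043) = 3.2750 / 0.086 = 38.0816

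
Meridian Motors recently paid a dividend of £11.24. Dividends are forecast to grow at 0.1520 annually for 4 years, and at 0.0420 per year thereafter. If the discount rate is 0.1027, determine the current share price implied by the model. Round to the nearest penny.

£280.06

Two-stage DDM. Project D₁…D_4 at 0.152, terminal growth 0.042, discount at r = 0.1027.
D_1 = 12.9485
D_2 = 14.9166
D_3 = 17.1840
D_4 = 19.7959
Terminal value at t=4: TV = D_5/(r−g) = 20.6274/(0.1027−0.042) = 339.8249
P₀ = 12.9485/(1+0.1027)^1 + 14.9166/(1+0.1027)^2 + 17.1840/(1+0.1027)^3 + 19.7959/(1+0.1027)^4 + 339.8249/(1+0.1027)^4 = 280.0550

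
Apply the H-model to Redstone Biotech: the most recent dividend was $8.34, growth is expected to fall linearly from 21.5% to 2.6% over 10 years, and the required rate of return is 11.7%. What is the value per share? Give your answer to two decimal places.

$180.64

H-model: P₀ = D₀[(1+g_L) + H(g_S−g_L)]/(r−g_L), with H = 10/2 = 5.
P₀ = 8.34 × [(1+0.026) + 5×(0.215−0.026)] / (0.117−0.026)
   = 8.34 × 1.9710 / 0.091 = 180.6389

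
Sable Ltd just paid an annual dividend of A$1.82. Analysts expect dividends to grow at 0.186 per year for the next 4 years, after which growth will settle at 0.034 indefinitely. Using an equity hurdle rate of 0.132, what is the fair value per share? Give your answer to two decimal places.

Two-stage DDM. Project D₁…D_4 at 0.186, terminal growth 0.034, discount at r = 0.132.
D_1 = 2.1585
D_2 = 2.5600
D_3 = 3.0362
D_4 = 3.6009
Terminal value at t=4: TV = D_5/(r−g) = 3.7233/(0.132−0.034) = 37.9931
P₀ = 2.1585/(1+0.132)^1 + 2.5600/(1+0.132)^2 + 3.0362/(1+0.132)^3 + 3.6009/(1+0.132)^4 + 37.9931/(1+0.132)^4 = 31.3282

A$31.33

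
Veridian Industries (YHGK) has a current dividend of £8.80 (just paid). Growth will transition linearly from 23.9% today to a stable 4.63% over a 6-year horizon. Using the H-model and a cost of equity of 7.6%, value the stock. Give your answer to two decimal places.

£481.30

H-model: P₀ = D₀[(1+g_L) + H(g_S−g_L)]/(r−g_L), with H = 6/2 = 3.
P₀ = 8.80 × [(1+0.0463) + 3×(0.239−0.0463)] / (0.076−0.0463)
   = 8.80 × 1.6244 / 0.0297 = 481.3037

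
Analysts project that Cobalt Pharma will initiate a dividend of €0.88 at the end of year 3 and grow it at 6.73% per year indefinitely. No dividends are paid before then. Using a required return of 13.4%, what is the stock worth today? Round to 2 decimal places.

Deferred-dividend DDM. At t=2 the remaining stream is a growing perpetuity with first payment D_3 = 0.88.
V_2 = D_3/(r−g) = 0.88/(0.134−0.0673) = 13.1934
P₀ = V_2/(1+r)^2 = 13.1934/(1+0.134)^2 = 10.2596

€10.26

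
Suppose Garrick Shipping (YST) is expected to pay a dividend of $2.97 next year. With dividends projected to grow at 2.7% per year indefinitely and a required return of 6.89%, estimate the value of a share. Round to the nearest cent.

$70.88

Gordon growth model: P₀ = D₁/(r − g), with D₁ = 2.97 given directly.
P₀ = 2.9700 / (0.0689 − 0.027) = 2.9700 / 0.0419 = 70.8831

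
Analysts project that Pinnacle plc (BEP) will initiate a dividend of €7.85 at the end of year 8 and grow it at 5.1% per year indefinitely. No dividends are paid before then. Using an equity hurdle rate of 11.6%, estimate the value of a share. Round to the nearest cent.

Deferred-dividend DDM. At t=7 the remaining stream is a growing perpetuity with first payment D_8 = 7.85.
V_7 = D_8/(r−g) = 7.85/(0.116−0.051) = 120.7692
P₀ = V_7/(1+r)^7 = 120.7692/(1+0.116)^7 = 56.0153

€56.02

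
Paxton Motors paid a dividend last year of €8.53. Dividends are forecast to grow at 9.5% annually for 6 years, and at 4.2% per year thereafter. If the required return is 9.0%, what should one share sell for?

Two-stage DDM. Project D₁…D_6 at 0.095, terminal growth 0.042, discount at r = 0.09.
D_1 = 9.3403
D_2 = 10.2277
D_3 = 11.1993
D_4 = 12.2632
D_5 = 13.4283
D_6 = 14.7039
Terminal value at t=6: TV = D_7/(r−g) = 15.3215/(0.09−0.042) = 319.1980
P₀ = 9.3403/(1+0.09)^1 + 10.2277/(1+0.09)^2 + 11.1993/(1+0.09)^3 + 12.2632/(1+0.09)^4 + 13.4283/(1+0.09)^5 + 14.7039/(1+0.09)^6 + 319.1980/(1+0.09)^6 = 242.3354

€242.34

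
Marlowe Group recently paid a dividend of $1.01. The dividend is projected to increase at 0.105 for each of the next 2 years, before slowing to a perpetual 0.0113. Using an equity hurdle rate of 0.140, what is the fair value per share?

$9.38

Two-stage DDM. Project D₁…D_2 at 0.105, terminal growth 0.0113, discount at r = 0.14.
D_1 = 1.1160
D_2 = 1.2332
Terminal value at t=2: TV = D_3/(r−g) = 1.2472/(0.14−0.0113) = 9.6905
P₀ = 1.1160/(1+0.14)^1 + 1.2332/(1+0.14)^2 + 9.6905/(1+0.14)^2 = 9.3845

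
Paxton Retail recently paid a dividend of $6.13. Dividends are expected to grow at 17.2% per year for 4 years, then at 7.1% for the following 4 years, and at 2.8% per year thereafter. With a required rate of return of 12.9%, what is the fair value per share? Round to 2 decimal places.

$110.62

Three-stage DDM. Project D₁…D_8; terminal Gordon value at t=8 with g = 0.028; discount at r = 0.129.
D_1 = 7.1844
D_2 = 8.4201
D_3 = 9.8683
D_4 = 11.5657
D_5 = 12.3868
D_6 = 13.2663
D_7 = 14.2082
D_8 = 15.2170
TV_8 = 15.6431/(0.129−0.028) = 154.8819
P₀ = Σ Dₜ/(1+r)ᵗ + TV_8/(1+r)^8 = 110.6203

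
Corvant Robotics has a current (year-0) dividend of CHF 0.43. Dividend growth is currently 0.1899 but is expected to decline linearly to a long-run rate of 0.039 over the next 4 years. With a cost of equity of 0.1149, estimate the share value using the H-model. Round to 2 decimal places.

CHF 7.60

H-model: P₀ = D₀[(1+g_L) + H(g_S−g_L)]/(r−g_L), with H = 4/2 = 2.
P₀ = 0.43 × [(1+0.039) + 2×(0.1899−0.039)] / (0.1149−0.039)
   = 0.43 × 1.3408 / 0.0759 = 7.5961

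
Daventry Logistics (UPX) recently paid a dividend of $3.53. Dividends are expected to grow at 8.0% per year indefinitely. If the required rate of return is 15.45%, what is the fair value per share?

$51.17

Gordon growth model: P₀ = D₁/(r − g). D₁ = 3.53 × (1 + 0.08) = 3.8124.
P₀ = 3.8124 / (0.1545 − 0.08) = 3.8124 / 0.0745 = 51.1732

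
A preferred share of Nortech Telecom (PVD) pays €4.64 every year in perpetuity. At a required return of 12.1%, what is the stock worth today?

€38.35

Zero-growth DDM (perpetuity): P₀ = D/r = 4.64 / 0.121 = 38.3471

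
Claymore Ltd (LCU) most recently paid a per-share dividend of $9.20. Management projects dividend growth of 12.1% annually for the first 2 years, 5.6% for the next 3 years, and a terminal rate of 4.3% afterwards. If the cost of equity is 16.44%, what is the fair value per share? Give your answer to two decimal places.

$93.14

Three-stage DDM. Project D₁…D_5; terminal Gordon value at t=5 with g = 0.043; discount at r = 0.1644.
D_1 = 10.3132
D_2 = 11.5611
D_3 = 12.2085
D_4 = 12.8922
D_5 = 13.6142
TV_5 = 14.1996/(0.1644−0.043) = 116.9651
P₀ = Σ Dₜ/(1+r)ᵗ + TV_5/(1+r)^5 = 93.1351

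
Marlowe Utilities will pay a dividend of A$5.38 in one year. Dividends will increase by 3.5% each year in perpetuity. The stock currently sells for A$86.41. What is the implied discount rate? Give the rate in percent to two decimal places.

9.73%

Rearranging the constant-growth DDM: r = D₁/P₀ + g.
r = 5.3800 / 86.41 + 0.035 = 0.06226 + 0.035 = 0.09726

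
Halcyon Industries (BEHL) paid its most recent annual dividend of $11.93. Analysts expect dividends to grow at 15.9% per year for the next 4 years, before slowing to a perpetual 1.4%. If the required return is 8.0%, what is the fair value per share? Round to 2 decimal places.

$300.20

Two-stage DDM. Project D₁…D_4 at 0.159, terminal growth 0.014, discount at r = 0.08.
D_1 = 13.8269
D_2 = 16.0253
D_3 = 18.5734
D_4 = 21.5265
Terminal value at t=4: TV = D_5/(r−g) = 21.8279/(0.08−0.014) = 330.7259
P₀ = 13.8269/(1+0.08)^1 + 16.0253/(1+0.08)^2 + 18.5734/(1+0.08)^3 + 21.5265/(1+0.08)^4 + 330.7259/(1+0.08)^4 = 300.2020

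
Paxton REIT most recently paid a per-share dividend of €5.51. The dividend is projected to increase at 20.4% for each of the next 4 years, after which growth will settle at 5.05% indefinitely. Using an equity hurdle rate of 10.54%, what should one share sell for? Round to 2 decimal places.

€175.80

Two-stage DDM. Project D₁…D_4 at 0.204, terminal growth 0.0505, discount at r = 0.1054.
D_1 = 6.6340
D_2 = 7.9874
D_3 = 9.6168
D_4 = 11.5786
Terminal value at t=4: TV = D_5/(r−g) = 12.1634/(0.1054−0.0505) = 221.5548
P₀ = 6.6340/(1+0.1054)^1 + 7.9874/(1+0.1054)^2 + 9.6168/(1+0.1054)^3 + 11.5786/(1+0.1054)^4 + 221.5548/(1+0.1054)^4 = 175.8027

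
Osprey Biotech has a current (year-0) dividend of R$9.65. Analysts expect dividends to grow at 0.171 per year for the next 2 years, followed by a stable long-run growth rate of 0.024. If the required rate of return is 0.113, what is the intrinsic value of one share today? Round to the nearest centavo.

Two-stage DDM. Project D₁…D_2 at 0.171, terminal growth 0.024, discount at r = 0.113.
D_1 = 11.3002
D_2 = 13.2325
Terminal value at t=2: TV = D_3/(r−g) = 13.5501/(0.113−0.024) = 152.2478
P₀ = 11.3002/(1+0.113)^1 + 13.2325/(1+0.113)^2 + 152.2478/(1+0.113)^2 = 143.7373

R$143.74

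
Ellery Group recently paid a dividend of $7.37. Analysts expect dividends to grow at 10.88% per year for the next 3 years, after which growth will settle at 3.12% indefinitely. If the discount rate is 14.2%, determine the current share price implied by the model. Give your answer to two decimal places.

$83.63

Two-stage DDM. Project D₁…D_3 at 0.1088, terminal growth 0.0312, discount at r = 0.142.
D_1 = 8.1719
D_2 = 9.0610
D_3 = 10.0468
Terminal value at t=3: TV = D_4/(r−g) = 10.3602/(0.142−0.0312) = 93.5040
P₀ = 8.1719/(1+0.142)^1 + 9.0610/(1+0.142)^2 + 10.0468/(1+0.142)^3 + 93.5040/(1+0.142)^3 = 83.6307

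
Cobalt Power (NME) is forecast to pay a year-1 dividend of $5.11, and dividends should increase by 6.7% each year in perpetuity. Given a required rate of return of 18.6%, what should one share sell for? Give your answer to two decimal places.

$42.94

Gordon growth model: P₀ = D₁/(r − g), with D₁ = 5.11 given directly.
P₀ = 5.1100 / (0.186 − 0.067) = 5.1100 / 0.119 = 42.9412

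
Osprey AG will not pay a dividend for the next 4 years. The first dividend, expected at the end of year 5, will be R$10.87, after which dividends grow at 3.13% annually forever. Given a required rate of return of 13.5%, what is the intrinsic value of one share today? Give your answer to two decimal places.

Deferred-dividend DDM. At t=4 the remaining stream is a growing perpetuity with first payment D_5 = 10.87.
V_4 = D_5/(r−g) = 10.87/(0.135−0.0313) = 104.8216
P₀ = V_4/(1+r)^4 = 104.8216/(1+0.135)^4 = 63.1637

R$63.16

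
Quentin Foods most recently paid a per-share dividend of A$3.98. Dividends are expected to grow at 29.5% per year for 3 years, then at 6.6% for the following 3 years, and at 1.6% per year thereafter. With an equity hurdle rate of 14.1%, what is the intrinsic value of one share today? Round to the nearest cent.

Three-stage DDM. Project D₁…D_6; terminal Gordon value at t=6 with g = 0.016; discount at r = 0.141.
D_1 = 5.1541
D_2 = 6.6746
D_3 = 8.6436
D_4 = 9.2140
D_5 = 9.8222
D_6 = 10.4704
TV_6 = 10.6379/(0.141−0.016) = 85.1036
P₀ = Σ Dₜ/(1+r)ᵗ + TV_6/(1+r)^6 = 69.2920

A$69.29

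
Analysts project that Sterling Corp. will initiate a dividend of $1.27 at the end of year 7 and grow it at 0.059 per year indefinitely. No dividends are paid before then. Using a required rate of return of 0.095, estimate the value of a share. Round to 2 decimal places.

$20.47

Deferred-dividend DDM. At t=6 the remaining stream is a growing perpetuity with first payment D_7 = 1.27.
V_6 = D_7/(r−g) = 1.27/(0.095−0.059) = 35.2778
P₀ = V_6/(1+r)^6 = 35.2778/(1+0.095)^6 = 20.4652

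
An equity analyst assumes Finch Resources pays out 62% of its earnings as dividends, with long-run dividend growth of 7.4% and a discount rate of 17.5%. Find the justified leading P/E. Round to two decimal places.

Justified leading P/E = b/(r−g) = 0.62/(0.175−0.074) = 6.1386

6.14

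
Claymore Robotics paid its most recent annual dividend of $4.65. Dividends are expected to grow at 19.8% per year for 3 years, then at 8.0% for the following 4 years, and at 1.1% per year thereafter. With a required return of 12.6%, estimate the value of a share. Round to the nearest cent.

Three-stage DDM. Project D₁…D_7; terminal Gordon value at t=7 with g = 0.011; discount at r = 0.126.
D_1 = 5.5707
D_2 = 6.6737
D_3 = 7.9951
D_4 = 8.6347
D_5 = 9.3255
D_6 = 10.0715
D_7 = 10.8772
TV_7 = 10.9969/(0.126−0.011) = 95.6251
P₀ = Σ Dₜ/(1+r)ᵗ + TV_7/(1+r)^7 = 77.6841

$77.68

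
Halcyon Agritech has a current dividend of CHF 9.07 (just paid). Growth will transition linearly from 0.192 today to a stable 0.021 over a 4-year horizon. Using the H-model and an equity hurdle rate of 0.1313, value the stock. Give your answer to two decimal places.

H-model: P₀ = D₀[(1+g_L) + H(g_S−g_L)]/(r−g_L), with H = 4/2 = 2.
P₀ = 9.07 × [(1+0.021) + 2×(0.192−0.021)] / (0.1313−0.021)
   = 9.07 × 1.3630 / 0.1103 = 112.0799

CHF 112.08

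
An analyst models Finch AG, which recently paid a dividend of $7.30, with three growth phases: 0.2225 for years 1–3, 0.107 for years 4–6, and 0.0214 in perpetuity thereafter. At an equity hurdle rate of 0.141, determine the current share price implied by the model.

$120.57

Three-stage DDM. Project D₁…D_6; terminal Gordon value at t=6 with g = 0.0214; discount at r = 0.141.
D_1 = 8.9242
D_2 = 10.9099
D_3 = 13.3373
D_4 = 14.7644
D_5 = 16.3442
D_6 = 18.0931
TV_6 = 18.4803/(0.141−0.0214) = 154.5173
P₀ = Σ Dₜ/(1+r)ᵗ + TV_6/(1+r)^6 = 120.5692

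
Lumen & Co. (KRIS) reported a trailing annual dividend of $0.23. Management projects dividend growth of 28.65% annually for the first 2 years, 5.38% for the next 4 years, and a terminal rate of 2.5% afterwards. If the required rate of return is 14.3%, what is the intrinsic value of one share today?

Three-stage DDM. Project D₁…D_6; terminal Gordon value at t=6 with g = 0.025; discount at r = 0.143.
D_1 = 0.2959
D_2 = 0.3807
D_3 = 0.4011
D_4 = 0.4227
D_5 = 0.4455
D_6 = 0.4694
TV_6 = 0.4812/(0.143−0.025) = 4.0778
P₀ = Σ Dₜ/(1+r)ᵗ + TV_6/(1+r)^6 = 3.3341

$3.33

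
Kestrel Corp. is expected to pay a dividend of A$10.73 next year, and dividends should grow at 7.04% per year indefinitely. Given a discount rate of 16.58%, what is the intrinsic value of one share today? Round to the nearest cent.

A$112.47

Gordon growth model: P₀ = D₁/(r − g), with D₁ = 10.73 given directly.
P₀ = 10.7300 / (0.1658 − 0.0704) = 10.7300 / 0.0954 = 112.4738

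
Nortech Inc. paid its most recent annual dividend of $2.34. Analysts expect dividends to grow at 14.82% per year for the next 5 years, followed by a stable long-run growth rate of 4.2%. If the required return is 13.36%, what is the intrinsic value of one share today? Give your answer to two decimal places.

Two-stage DDM. Project D₁…D_5 at 0.1482, terminal growth 0.042, discount at r = 0.1336.
D_1 = 2.6868
D_2 = 3.0850
D_3 = 3.5422
D_4 = 4.0671
D_5 = 4.6699
Terminal value at t=5: TV = D_6/(r−g) = 4.8660/(0.1336−0.042) = 53.1222
P₀ = 2.6868/(1+0.1336)^1 + 3.0850/(1+0.1336)^2 + 3.5422/(1+0.1336)^3 + 4.0671/(1+0.1336)^4 + 4.6699/(1+0.1336)^5 + 53.1222/(1+0.1336)^5 = 40.5376

$40.54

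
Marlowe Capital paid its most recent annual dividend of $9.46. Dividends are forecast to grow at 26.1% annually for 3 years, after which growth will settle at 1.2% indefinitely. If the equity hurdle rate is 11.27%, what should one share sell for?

Two-stage DDM. Project D₁…D_3 at 0.261, terminal growth 0.012, discount at r = 0.1127.
D_1 = 11.9291
D_2 = 15.0425
D_3 = 18.9686
Terminal value at t=3: TV = D_4/(r−g) = 19.1963/(0.1127−0.012) = 190.6283
P₀ = 11.9291/(1+0.1127)^1 + 15.0425/(1+0.1127)^2 + 18.9686/(1+0.1127)^3 + 190.6283/(1+0.1127)^3 = 175.0131

$175.01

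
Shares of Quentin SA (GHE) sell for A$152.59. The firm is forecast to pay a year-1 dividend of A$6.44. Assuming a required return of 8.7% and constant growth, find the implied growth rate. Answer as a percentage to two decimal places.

From P₀ = D₁/(r − g), the implied growth is g = r − D₁/P₀.
g = 0.087 − 6.44/152.59 = 0.087 − 0.04220 = 0.04480

4.48%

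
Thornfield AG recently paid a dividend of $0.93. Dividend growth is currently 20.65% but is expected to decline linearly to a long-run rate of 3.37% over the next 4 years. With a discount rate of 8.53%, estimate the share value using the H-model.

$24.86

H-model: P₀ = D₀[(1+g_L) + H(g_S−g_L)]/(r−g_L), with H = 4/2 = 2.
P₀ = 0.93 × [(1+0.0337) + 2×(0.2065−0.0337)] / (0.0853−0.0337)
   = 0.93 × 1.3793 / 0.0516 = 24.8595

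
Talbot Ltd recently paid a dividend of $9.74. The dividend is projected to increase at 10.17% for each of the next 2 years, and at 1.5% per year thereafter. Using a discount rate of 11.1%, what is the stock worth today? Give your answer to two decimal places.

$120.50

Two-stage DDM. Project D₁…D_2 at 0.1017, terminal growth 0.015, discount at r = 0.111.
D_1 = 10.7306
D_2 = 11.8219
Terminal value at t=2: TV = D_3/(r−g) = 11.9992/(0.111−0.015) = 124.9915
P₀ = 10.7306/(1+0.111)^1 + 11.8219/(1+0.111)^2 + 124.9915/(1+0.111)^2 = 120.4994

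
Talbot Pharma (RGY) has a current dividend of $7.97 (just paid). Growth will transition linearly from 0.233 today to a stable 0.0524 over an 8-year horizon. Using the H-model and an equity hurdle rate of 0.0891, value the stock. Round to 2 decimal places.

H-model: P₀ = D₀[(1+g_L) + H(g_S−g_L)]/(r−g_L), with H = 8/2 = 4.
P₀ = 7.97 × [(1+0.0524) + 4×(0.233−0.0524)] / (0.0891−0.0524)
   = 7.97 × 1.7748 / 0.0367 = 385.4266

$385.43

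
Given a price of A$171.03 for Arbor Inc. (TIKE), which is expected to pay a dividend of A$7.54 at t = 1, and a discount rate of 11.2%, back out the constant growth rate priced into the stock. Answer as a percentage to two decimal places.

From P₀ = D₁/(r − g), the implied growth is g = r − D₁/P₀.
g = 0.112 − 7.54/171.03 = 0.112 − 0.04409 = 0.06791

6.79%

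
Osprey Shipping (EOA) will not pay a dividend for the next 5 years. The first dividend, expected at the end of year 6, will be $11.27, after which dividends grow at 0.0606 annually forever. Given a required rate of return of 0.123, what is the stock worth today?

$101.12

Deferred-dividend DDM. At t=5 the remaining stream is a growing perpetuity with first payment D_6 = 11.27.
V_5 = D_6/(r−g) = 11.27/(0.123−0.0606) = 180.6090
P₀ = V_5/(1+r)^5 = 180.6090/(1+0.123)^5 = 101.1208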